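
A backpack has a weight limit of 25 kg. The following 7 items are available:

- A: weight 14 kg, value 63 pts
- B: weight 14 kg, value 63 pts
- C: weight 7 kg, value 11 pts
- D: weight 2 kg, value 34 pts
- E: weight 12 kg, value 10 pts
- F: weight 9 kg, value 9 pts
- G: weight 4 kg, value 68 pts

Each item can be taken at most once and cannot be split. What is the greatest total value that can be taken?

This is a 0/1 knapsack; check combinations near the capacity.
- A+D+G: weight 14+2+4=20, value 63+34+68=165
- B+D+G: weight 14+2+4=20, value 63+34+68=165
- A+C+G: weight 14+7+4=25, value 63+11+68=142
- B+C+G: weight 14+7+4=25, value 63+11+68=142
Best: 165 pts.

165 pts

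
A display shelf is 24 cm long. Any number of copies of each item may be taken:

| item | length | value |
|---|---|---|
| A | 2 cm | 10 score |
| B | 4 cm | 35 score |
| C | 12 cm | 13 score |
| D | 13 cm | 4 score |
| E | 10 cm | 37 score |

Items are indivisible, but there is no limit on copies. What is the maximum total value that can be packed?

Best value-per-unit is B at 35/4, and filling with it alone uses length 6×4=24. No mix of the others beats 6×35 = 210.

210 score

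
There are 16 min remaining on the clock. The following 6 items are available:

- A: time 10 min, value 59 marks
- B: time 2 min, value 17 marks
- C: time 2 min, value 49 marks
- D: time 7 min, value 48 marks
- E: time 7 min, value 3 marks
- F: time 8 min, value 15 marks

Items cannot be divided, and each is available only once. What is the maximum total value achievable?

125 marks

Check high-value combinations within 16 min:
- A+B+C: time 10+2+2=14, value 59+17+49=125
- B+C+D: time 2+2+7=11, value 17+49+48=114
- A+C: time 10+2=12, value 59+49=108
Best: 125 marks.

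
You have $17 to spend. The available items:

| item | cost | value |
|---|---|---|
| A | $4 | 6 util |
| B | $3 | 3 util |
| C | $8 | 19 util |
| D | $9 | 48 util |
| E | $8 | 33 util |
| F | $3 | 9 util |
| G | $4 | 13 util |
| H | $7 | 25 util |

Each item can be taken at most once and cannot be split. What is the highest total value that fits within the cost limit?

81 util

Check high-value combinations within $17:
- D+E: cost 9+8=17, value 48+33=81
- D+H: cost 9+7=16, value 48+25=73
- D+F+G: cost 9+3+4=16, value 48+9+13=70
- C+D: cost 8+9=17, value 19+48=67
- A+D+G: cost 4+9+4=17, value 6+48+13=67
Best: 81 util.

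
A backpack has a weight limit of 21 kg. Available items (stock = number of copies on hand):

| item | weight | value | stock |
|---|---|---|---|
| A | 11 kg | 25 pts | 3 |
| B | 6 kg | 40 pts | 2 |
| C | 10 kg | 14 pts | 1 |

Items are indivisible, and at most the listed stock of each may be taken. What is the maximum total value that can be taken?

Best selections within weight 21 and stock limits:
- 2×B: weight 12, value 80
- 1×A + 1×B: weight 17, value 65
- 1×B + 1×C: weight 16, value 54
- 1×B: weight 6, value 40
Best: 80 pts.

80 pts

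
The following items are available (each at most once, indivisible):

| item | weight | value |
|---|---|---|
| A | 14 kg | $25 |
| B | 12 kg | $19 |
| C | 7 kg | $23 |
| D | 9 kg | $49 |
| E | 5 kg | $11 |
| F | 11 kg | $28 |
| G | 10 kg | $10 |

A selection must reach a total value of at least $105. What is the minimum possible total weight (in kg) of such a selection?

32

Subsets with value ≥ 105, sorted by total weight:
- C+D+E+F: weight 32, value 111
- A+C+D+E: weight 35, value 108
- C+D+F+G: weight 37, value 110
- B+D+E+F: weight 37, value 107
Minimum weight: 32 kg.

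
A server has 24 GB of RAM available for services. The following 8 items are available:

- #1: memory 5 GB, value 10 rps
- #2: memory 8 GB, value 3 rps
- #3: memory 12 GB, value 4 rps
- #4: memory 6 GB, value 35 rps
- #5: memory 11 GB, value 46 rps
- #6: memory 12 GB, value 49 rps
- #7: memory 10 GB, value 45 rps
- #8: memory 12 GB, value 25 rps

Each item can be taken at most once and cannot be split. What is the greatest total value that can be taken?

Check high-value combinations within 24 GB:
- #5+#6: memory 11+12=23, value 46+49=95
- #6+#7: memory 12+10=22, value 49+45=94
- #1+#4+#6: memory 5+6+12=23, value 10+35+49=94
- #5+#7: memory 11+10=21, value 46+45=91
- #1+#4+#5: memory 5+6+11=22, value 10+35+46=91
Best: 95 rps.

95 rps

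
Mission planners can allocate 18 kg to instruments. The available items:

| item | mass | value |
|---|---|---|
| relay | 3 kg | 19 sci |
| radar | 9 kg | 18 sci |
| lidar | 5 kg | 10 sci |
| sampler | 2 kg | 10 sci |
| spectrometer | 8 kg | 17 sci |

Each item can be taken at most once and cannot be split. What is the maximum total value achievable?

56 sci

Check high-value combinations within 18 kg:
- relay+lidar+sampler+spectrometer: mass 3+5+2+8=18, value 19+10+10+17=56
- relay+radar+sampler: mass 3+9+2=14, value 19+18+10=47
- relay+radar+lidar: mass 3+9+5=17, value 19+18+10=47
- relay+sampler+spectrometer: mass 3+2+8=13, value 19+10+17=46
Best: 56 sci.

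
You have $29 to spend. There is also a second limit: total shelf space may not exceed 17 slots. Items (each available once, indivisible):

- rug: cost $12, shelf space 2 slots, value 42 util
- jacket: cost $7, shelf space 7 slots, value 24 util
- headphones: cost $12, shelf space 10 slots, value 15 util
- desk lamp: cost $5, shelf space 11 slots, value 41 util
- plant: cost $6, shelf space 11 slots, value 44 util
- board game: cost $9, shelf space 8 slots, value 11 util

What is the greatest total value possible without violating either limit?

86 util

Feasible sets respecting both limits:
- rug+plant: cost 18, shelf space 13, value 86
- rug+desk lamp: cost 17, shelf space 13, value 83
- rug+jacket+board game: cost 28, shelf space 17, value 77
Best: 86 util.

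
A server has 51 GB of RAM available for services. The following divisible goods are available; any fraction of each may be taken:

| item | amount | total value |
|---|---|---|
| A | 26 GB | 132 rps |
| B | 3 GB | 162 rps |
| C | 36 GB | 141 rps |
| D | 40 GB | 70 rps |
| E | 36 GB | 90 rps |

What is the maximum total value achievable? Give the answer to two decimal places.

380.17

Take in order of value per unit:
- B (162/3 per unit): all 3 → value 162, running total 162.00
- A (132/26 per unit): all 26 → value 132, running total 294.00
- C (141/36 per unit): 22 of 36 → value 22×141/36 = 86.1667, running total 380.17
Total 380.17.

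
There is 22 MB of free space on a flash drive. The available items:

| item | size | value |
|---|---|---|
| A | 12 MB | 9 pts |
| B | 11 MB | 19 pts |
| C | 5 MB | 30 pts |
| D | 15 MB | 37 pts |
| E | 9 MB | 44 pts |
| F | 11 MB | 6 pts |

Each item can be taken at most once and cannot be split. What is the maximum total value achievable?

74 pts

Check high-value combinations within 22 MB:
- C+E: size 5+9=14, value 30+44=74
- C+D: size 5+15=20, value 30+37=67
- B+E: size 11+9=20, value 19+44=63
Best: 74 pts.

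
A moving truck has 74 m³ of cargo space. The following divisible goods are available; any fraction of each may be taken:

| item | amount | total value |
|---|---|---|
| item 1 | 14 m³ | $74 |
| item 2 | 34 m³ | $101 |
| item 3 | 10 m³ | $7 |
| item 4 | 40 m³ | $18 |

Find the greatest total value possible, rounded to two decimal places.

Take in order of value per unit:
- item 1 (74/14 per unit): all 14 → value 74, running total 74.00
- item 2 (101/34 per unit): all 34 → value 101, running total 175.00
- item 3 (7/10 per unit): all 10 → value 7, running total 182.00
- item 4 (18/40 per unit): 16 of 40 → value 16×18/40 = 7.2000, running total 189.20
Total 189.20.

189.20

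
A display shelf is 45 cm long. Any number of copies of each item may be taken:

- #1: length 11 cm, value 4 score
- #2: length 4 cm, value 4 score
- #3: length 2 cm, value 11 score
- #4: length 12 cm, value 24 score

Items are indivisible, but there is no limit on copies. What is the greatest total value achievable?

242 score

Best value-per-unit is #3 at 11/2, and filling with it alone uses length 22×2=44. No mix of the others beats 22×11 = 242.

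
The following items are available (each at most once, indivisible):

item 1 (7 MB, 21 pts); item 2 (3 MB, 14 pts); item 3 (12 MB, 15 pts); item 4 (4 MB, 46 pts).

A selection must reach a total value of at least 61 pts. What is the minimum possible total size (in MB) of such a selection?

Subsets with value ≥ 61, sorted by total size:
- item 1+item 4: size 11, value 67
- item 1+item 2+item 4: size 14, value 81
- item 3+item 4: size 16, value 61
Minimum size: 11 MB.

11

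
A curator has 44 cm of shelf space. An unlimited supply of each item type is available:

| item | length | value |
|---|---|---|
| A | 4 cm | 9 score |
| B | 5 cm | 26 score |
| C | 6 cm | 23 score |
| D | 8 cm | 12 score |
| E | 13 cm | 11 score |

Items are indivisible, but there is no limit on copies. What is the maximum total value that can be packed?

Best value-per-unit is B at 26/5; filling with it alone gives 8×26 = 208.
Optimal mix: 1×A + 8×B → length 44, value 217.

217 score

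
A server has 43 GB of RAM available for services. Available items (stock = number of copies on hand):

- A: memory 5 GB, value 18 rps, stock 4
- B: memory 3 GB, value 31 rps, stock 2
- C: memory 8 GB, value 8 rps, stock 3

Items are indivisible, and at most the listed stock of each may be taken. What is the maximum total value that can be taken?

150 rps

Top feasible selections:
- 4×A + 2×B + 2×C: memory 42, value 150
- 4×A + 2×B + 1×C: memory 34, value 142
Best: 150 rps.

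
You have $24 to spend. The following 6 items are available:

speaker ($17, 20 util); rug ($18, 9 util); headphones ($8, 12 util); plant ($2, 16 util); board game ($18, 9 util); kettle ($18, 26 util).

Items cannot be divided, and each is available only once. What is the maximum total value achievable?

42 util

Check high-value combinations within $24:
- plant+kettle: cost 2+18=20, value 16+26=42
- speaker+plant: cost 17+2=19, value 20+16=36
- headphones+plant: cost 8+2=10, value 12+16=28
Best: 42 util.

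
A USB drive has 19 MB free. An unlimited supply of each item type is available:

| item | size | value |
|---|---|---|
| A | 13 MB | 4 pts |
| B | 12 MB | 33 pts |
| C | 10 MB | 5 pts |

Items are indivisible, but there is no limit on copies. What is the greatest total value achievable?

Best value-per-unit is B at 33/12, and filling with it alone uses size 1×12=12. No mix of the others beats 1×33 = 33.

33 pts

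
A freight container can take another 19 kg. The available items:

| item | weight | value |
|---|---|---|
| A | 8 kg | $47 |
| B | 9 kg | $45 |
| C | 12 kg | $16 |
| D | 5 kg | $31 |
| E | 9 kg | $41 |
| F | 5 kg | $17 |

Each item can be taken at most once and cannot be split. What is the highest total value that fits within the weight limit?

Check high-value combinations within 19 kg:
- A+D+F: weight 8+5+5=18, value 47+31+17=95
- B+D+F: weight 9+5+5=19, value 45+31+17=93
- A+B: weight 8+9=17, value 47+45=92
- D+E+F: weight 5+9+5=19, value 31+41+17=89
Best: $95.

$95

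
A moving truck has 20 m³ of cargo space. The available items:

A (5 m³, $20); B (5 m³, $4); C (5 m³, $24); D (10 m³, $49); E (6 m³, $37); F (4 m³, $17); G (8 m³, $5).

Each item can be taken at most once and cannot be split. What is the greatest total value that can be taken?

Check high-value combinations within 20 m³:
- D+E+F: volume 10+6+4=20, value 49+37+17=103
- A+C+E+F: volume 5+5+6+4=20, value 20+24+37+17=98
- A+C+D: volume 5+5+10=20, value 20+24+49=93
- C+D+F: volume 5+10+4=19, value 24+49+17=90
- D+E: volume 10+6=16, value 49+37=86
Best: $103.

$103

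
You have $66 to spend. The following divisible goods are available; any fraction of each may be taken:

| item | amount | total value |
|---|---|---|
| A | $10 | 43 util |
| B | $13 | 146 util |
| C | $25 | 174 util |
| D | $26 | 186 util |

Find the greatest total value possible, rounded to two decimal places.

Take in order of value per unit:
- B (146/13 per unit): all 13 → value 146, running total 146.00
- D (186/26 per unit): all 26 → value 186, running total 332.00
- C (174/25 per unit): all 25 → value 174, running total 506.00
- A (43/10 per unit): 2 of 10 → value 2×43/10 = 8.6000, running total 514.60
Total 514.60.

514.60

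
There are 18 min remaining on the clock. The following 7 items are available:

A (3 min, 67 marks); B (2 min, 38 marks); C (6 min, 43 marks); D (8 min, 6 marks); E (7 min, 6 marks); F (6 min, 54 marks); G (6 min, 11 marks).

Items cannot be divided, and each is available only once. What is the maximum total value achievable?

This is a 0/1 knapsack; check combinations near the capacity.
- A+B+C+F: time 3+2+6+6=17, value 67+38+43+54=202
- A+B+F+G: time 3+2+6+6=17, value 67+38+54+11=170
- A+B+E+F: time 3+2+7+6=18, value 67+38+6+54=165
Best: 202 marks.

202 marks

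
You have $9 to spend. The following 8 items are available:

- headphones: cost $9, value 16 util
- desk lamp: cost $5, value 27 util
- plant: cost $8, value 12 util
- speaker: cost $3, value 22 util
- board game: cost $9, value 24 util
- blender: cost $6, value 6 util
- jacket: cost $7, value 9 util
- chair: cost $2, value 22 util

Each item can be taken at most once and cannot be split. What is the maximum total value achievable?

49 util

Check high-value combinations within $9:
- desk lamp+chair: cost 5+2=7, value 27+22=49
- desk lamp+speaker: cost 5+3=8, value 27+22=49
- speaker+chair: cost 3+2=5, value 22+22=44
- jacket+chair: cost 7+2=9, value 9+22=31
- blender+chair: cost 6+2=8, value 6+22=28
Best: 49 util.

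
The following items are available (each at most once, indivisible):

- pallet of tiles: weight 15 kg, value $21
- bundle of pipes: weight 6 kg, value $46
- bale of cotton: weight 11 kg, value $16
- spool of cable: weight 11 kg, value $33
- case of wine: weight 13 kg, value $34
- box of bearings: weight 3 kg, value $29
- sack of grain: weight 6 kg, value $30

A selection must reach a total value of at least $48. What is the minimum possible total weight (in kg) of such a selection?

Subsets with value ≥ 48, sorted by total weight:
- bundle of pipes+box of bearings: weight 9, value 75
- box of bearings+sack of grain: weight 9, value 59
Minimum weight: 9 kg.

9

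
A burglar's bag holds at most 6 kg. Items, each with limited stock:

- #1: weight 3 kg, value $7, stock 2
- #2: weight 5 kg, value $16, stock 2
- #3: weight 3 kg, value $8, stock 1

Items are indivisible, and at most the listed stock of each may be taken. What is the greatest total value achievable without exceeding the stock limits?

Best selections within weight 6 and stock limits:
- 1×#2: weight 5, value 16
- 1×#1 + 1×#3: weight 6, value 15
- 2×#1: weight 6, value 14
Best: $16.

$16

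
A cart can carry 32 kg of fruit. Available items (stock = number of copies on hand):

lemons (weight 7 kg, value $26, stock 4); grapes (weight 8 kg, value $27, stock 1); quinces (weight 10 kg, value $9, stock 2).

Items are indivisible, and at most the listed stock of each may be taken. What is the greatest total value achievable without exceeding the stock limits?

Top feasible selections:
- 3×lemons + 1×grapes: weight 29, value 105
- 4×lemons: weight 28, value 104
- 2×lemons + 1×grapes + 1×quinces: weight 32, value 88
- 3×lemons + 1×quinces: weight 31, value 87
Best: $105.

$105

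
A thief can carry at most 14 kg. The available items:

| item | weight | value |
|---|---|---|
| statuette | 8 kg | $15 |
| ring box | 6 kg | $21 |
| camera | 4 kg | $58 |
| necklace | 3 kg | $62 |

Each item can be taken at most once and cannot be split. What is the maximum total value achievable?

$141

Check high-value combinations within 14 kg:
- ring box+camera+necklace: weight 6+4+3=13, value 21+58+62=141
- camera+necklace: weight 4+3=7, value 58+62=120
- ring box+necklace: weight 6+3=9, value 21+62=83
Best: $141.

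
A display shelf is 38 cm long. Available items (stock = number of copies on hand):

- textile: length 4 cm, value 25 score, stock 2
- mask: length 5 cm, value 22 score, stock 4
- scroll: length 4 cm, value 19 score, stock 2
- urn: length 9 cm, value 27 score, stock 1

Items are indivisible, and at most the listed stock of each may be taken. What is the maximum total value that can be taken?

Top feasible selections:
- 2×textile + 4×mask + 2×scroll: length 36, value 176
- 2×textile + 4×mask + 1×urn: length 37, value 165
- 2×textile + 3×mask + 1×scroll + 1×urn: length 36, value 162
- 2×textile + 2×mask + 2×scroll + 1×urn: length 35, value 159
Best: 176 score.

176 score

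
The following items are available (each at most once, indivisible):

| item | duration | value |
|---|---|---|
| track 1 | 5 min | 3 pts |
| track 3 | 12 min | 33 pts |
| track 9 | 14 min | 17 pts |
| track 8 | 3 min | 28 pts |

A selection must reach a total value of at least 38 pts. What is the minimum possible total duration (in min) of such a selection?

Subsets with value ≥ 38, sorted by total duration:
- track 3+track 8: duration 15, value 61
- track 9+track 8: duration 17, value 45
- track 1+track 3+track 8: duration 20, value 64
Minimum duration: 15 min.

15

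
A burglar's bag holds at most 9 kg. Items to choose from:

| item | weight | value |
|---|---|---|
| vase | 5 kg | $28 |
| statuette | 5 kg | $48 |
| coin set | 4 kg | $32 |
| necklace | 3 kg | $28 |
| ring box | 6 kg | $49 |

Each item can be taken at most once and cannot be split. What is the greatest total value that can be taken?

$80

Check high-value combinations within 9 kg:
- statuette+coin set: weight 5+4=9, value 48+32=80
- necklace+ring box: weight 3+6=9, value 28+49=77
- statuette+necklace: weight 5+3=8, value 48+28=76
- coin set+necklace: weight 4+3=7, value 32+28=60
- vase+coin set: weight 5+4=9, value 28+32=60
Best: $80.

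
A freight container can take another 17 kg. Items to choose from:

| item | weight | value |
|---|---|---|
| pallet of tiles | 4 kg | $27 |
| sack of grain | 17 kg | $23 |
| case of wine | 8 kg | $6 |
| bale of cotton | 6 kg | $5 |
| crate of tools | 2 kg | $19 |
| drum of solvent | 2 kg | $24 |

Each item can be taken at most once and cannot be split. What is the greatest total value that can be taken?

Check high-value combinations within 17 kg:
- pallet of tiles+case of wine+crate of tools+drum of solvent: weight 4+8+2+2=16, value 27+6+19+24=76
- pallet of tiles+bale of cotton+crate of tools+drum of solvent: weight 4+6+2+2=14, value 27+5+19+24=75
- pallet of tiles+crate of tools+drum of solvent: weight 4+2+2=8, value 27+19+24=70
- pallet of tiles+case of wine+drum of solvent: weight 4+8+2=14, value 27+6+24=57
Best: $76.

$76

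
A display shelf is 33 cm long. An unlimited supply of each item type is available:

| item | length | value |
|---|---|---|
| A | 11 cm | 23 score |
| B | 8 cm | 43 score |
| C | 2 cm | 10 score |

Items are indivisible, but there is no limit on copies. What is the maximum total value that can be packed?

172 score

Best value-per-unit is B at 43/8, and filling with it alone uses length 4×8=32. No mix of the others beats 4×43 = 172.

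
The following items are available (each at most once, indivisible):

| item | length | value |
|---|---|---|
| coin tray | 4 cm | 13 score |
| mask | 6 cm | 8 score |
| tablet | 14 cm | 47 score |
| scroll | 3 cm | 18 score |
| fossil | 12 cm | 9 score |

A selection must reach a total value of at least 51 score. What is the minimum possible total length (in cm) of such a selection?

17

Subsets with value ≥ 51, sorted by total length:
- tablet+scroll: length 17, value 65
- coin tray+tablet: length 18, value 60
Minimum length: 17 cm.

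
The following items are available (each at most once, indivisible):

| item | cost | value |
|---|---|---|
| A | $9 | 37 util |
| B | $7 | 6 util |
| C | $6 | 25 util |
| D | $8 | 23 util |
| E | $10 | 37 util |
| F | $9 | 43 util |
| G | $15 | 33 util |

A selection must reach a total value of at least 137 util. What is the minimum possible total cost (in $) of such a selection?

Subsets with value ≥ 137, sorted by total cost:
- A+C+E+F: cost 34, value 142
- A+D+E+F: cost 36, value 140
- A+C+F+G: cost 39, value 138
Minimum cost: 34 $.

34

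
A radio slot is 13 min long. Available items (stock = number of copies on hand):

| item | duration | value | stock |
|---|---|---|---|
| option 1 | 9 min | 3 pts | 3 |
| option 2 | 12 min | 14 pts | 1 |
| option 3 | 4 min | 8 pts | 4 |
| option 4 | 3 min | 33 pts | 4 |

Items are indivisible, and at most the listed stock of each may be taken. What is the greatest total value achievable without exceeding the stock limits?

132 pts

Top feasible selections:
- 4×option 4: duration 12, value 132
- 1×option 3 + 3×option 4: duration 13, value 107
- 3×option 4: duration 9, value 99
- 1×option 3 + 2×option 4: duration 10, value 74
Best: 132 pts.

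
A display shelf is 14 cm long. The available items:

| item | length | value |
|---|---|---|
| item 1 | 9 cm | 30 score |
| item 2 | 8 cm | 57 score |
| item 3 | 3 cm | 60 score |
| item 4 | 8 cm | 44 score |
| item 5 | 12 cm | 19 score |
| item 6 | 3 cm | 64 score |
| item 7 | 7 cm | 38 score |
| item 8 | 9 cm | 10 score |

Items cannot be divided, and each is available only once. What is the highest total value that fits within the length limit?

Check high-value combinations within 14 cm:
- item 2+item 3+item 6: length 8+3+3=14, value 57+60+64=181
- item 3+item 4+item 6: length 3+8+3=14, value 60+44+64=168
- item 3+item 6+item 7: length 3+3+7=13, value 60+64+38=162
Best: 181 score.

181 score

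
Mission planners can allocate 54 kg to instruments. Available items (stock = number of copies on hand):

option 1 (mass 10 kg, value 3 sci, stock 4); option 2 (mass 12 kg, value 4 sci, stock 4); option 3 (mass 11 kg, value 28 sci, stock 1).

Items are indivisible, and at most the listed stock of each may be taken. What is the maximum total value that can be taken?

41 sci

Top feasible selections:
- 3×option 1 + 1×option 2 + 1×option 3: mass 53, value 41
- 3×option 2 + 1×option 3: mass 47, value 40
Best: 41 sci.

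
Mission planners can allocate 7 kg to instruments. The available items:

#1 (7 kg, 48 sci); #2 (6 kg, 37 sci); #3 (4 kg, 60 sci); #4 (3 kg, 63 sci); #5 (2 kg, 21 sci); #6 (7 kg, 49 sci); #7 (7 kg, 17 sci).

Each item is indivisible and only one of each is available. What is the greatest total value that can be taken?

123 sci

Check high-value combinations within 7 kg:
- #3+#4: mass 4+3=7, value 60+63=123
- #4+#5: mass 3+2=5, value 63+21=84
- #3+#5: mass 4+2=6, value 60+21=81
- #4: mass 3, value 63
- #3: mass 4, value 60
Best: 123 sci.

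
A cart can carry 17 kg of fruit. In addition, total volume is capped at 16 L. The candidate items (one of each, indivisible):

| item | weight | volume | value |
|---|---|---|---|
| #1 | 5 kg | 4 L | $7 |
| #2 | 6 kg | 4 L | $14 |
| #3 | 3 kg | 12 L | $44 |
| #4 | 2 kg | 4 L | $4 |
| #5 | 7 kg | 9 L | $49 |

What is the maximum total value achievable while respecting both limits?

$63

Feasible sets respecting both limits:
- #2+#5: weight 13, volume 13, value 63
- #2+#3: weight 9, volume 16, value 58
- #1+#5: weight 12, volume 13, value 56
- #4+#5: weight 9, volume 13, value 53
Best: $63.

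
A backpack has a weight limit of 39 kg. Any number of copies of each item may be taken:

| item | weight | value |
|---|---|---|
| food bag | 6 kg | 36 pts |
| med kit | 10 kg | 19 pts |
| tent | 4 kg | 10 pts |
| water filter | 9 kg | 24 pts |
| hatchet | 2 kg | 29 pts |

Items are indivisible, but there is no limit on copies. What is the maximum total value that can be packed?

Best value-per-unit is hatchet at 29/2, and filling with it alone uses weight 19×2=38. No mix of the others beats 19×29 = 551.

551 pts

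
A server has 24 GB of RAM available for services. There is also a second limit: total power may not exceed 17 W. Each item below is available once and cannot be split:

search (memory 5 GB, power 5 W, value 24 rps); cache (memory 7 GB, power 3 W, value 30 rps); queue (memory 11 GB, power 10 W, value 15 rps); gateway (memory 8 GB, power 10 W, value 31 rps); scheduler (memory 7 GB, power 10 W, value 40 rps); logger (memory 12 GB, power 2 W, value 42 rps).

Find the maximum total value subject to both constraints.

Feasible sets respecting both limits:
- search+scheduler+logger: memory 24, power 17, value 106
- search+cache+logger: memory 24, power 10, value 96
- scheduler+logger: memory 19, power 12, value 82
- gateway+logger: memory 20, power 12, value 73
Best: 106 rps.

106 rps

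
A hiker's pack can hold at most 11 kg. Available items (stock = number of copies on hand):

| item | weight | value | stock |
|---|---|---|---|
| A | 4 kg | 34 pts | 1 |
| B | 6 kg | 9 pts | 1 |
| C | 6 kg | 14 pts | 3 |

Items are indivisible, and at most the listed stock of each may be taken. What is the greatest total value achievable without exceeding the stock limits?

48 pts

Best selections within weight 11 and stock limits:
- 1×A + 1×C: weight 10, value 48
- 1×A + 1×B: weight 10, value 43
- 1×A: weight 4, value 34
Best: 48 pts.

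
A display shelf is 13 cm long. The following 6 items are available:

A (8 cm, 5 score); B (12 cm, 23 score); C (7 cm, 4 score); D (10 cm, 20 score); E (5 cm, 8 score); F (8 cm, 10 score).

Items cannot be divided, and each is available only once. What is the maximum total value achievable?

Check high-value combinations within 13 cm:
- B: length 12, value 23
- D: length 10, value 20
- E+F: length 5+8=13, value 8+10=18
Best: 23 score.

23 score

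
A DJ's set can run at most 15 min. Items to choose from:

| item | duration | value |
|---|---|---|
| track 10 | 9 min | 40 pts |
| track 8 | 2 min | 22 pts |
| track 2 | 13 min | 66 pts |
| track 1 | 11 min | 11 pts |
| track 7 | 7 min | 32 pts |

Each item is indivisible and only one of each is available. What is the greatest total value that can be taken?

Check high-value combinations within 15 min:
- track 8+track 2: duration 2+13=15, value 22+66=88
- track 2: duration 13, value 66
- track 10+track 8: duration 9+2=11, value 40+22=62
- track 8+track 7: duration 2+7=9, value 22+32=54
- track 10: duration 9, value 40
Best: 88 pts.

88 pts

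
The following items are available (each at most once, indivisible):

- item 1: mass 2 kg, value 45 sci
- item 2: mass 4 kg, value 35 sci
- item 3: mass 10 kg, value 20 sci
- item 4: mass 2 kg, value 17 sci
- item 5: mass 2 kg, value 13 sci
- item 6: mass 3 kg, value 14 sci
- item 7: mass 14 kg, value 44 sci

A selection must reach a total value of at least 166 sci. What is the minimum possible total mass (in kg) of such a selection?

Subsets with value ≥ 166, sorted by total mass:
- item 1+item 2+item 4+item 5+item 6+item 7: mass 27, value 168
- item 1+item 2+item 3+item 4+item 5+item 7: mass 34, value 174
- item 1+item 2+item 3+item 4+item 6+item 7: mass 35, value 175
Minimum mass: 27 kg.

27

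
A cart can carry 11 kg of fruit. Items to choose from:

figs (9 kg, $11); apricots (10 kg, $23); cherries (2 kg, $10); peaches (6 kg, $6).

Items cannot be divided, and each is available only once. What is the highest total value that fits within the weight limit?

$23

Check high-value combinations within 11 kg:
- apricots: weight 10, value 23
- figs+cherries: weight 9+2=11, value 11+10=21
- cherries+peaches: weight 2+6=8, value 10+6=16
Best: $23.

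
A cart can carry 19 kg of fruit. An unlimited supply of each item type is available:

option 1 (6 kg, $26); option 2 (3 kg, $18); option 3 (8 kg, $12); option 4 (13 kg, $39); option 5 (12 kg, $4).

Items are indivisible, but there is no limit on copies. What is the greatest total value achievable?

Best value-per-unit is option 2 at 18/3, and filling with it alone uses weight 6×3=18. No mix of the others beats 6×18 = 108.

$108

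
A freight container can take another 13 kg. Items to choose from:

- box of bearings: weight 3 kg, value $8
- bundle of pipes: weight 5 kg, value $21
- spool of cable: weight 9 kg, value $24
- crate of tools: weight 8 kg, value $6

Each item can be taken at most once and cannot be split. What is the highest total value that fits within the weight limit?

$32

Check high-value combinations within 13 kg:
- box of bearings+spool of cable: weight 3+9=12, value 8+24=32
- box of bearings+bundle of pipes: weight 3+5=8, value 8+21=29
- bundle of pipes+crate of tools: weight 5+8=13, value 21+6=27
Best: $32.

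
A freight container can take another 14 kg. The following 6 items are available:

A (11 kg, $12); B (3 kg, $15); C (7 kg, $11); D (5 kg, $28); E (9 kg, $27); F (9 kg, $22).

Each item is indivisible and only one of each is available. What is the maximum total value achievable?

$55

Check high-value combinations within 14 kg:
- D+E: weight 5+9=14, value 28+27=55
- D+F: weight 5+9=14, value 28+22=50
- B+D: weight 3+5=8, value 15+28=43
- B+E: weight 3+9=12, value 15+27=42
Best: $55.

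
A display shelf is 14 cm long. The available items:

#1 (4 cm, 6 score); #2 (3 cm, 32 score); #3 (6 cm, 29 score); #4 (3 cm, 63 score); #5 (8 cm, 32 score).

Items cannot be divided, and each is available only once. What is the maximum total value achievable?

Check high-value combinations within 14 cm:
- #2+#4+#5: length 3+3+8=14, value 32+63+32=127
- #2+#3+#4: length 3+6+3=12, value 32+29+63=124
- #1+#2+#4: length 4+3+3=10, value 6+32+63=101
- #1+#3+#4: length 4+6+3=13, value 6+29+63=98
- #2+#4: length 3+3=6, value 32+63=95
Best: 127 score.

127 score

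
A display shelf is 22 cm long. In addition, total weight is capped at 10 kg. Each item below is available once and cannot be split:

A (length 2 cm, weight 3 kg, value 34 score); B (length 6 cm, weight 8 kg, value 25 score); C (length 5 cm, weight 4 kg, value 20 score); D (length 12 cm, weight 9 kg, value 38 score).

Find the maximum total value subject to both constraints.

Feasible sets respecting both limits:
- A+C: length 7, weight 7, value 54
- D: length 12, weight 9, value 38
- A: length 2, weight 3, value 34
- B: length 6, weight 8, value 25
Best: 54 score.

54 score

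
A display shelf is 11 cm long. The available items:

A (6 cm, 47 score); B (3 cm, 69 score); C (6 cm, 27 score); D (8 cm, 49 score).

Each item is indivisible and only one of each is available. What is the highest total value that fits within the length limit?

This is a 0/1 knapsack; check combinations near the capacity.
- B+D: length 3+8=11, value 69+49=118
- A+B: length 6+3=9, value 47+69=116
- B+C: length 3+6=9, value 69+27=96
- B: length 3, value 69
- D: length 8, value 49
Best: 118 score.

118 score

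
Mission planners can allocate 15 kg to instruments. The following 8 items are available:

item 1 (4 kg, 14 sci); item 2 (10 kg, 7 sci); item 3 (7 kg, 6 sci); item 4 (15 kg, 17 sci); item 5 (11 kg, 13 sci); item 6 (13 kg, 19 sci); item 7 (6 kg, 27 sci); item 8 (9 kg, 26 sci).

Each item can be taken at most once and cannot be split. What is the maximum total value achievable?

Check high-value combinations within 15 kg:
- item 7+item 8: mass 6+9=15, value 27+26=53
- item 1+item 7: mass 4+6=10, value 14+27=41
- item 1+item 8: mass 4+9=13, value 14+26=40
Best: 53 sci.

53 sci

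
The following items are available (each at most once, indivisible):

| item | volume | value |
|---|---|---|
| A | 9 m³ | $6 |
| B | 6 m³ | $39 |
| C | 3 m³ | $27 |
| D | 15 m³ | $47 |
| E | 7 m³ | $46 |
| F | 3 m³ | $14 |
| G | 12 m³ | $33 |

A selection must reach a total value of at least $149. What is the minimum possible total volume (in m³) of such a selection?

31

Subsets with value ≥ 149, sorted by total volume:
- B+C+D+E: volume 31, value 159
- B+C+E+F+G: volume 31, value 159
Minimum volume: 31 m³.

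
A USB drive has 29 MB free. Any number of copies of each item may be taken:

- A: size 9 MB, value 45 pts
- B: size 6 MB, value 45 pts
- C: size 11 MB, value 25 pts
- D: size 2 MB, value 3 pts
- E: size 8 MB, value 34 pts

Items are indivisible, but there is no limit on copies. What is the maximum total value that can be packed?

186 pts

Best value-per-unit is B at 45/6; filling with it alone gives 4×45 = 180.
Optimal mix: 4×B + 2×D → size 28, value 186.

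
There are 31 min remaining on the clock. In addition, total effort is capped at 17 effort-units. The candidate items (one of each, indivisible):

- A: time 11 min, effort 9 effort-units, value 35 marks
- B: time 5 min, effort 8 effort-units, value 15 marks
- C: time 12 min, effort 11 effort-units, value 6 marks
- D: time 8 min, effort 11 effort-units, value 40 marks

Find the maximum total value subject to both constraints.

Feasible sets respecting both limits:
- A+B: time 16, effort 17, value 50
- D: time 8, effort 11, value 40
- A: time 11, effort 9, value 35
Best: 50 marks.

50 marks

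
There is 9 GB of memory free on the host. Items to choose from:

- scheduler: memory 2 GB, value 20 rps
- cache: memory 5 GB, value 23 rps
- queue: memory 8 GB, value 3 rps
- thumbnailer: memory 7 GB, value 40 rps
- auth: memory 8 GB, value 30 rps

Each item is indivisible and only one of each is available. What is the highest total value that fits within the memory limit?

Check high-value combinations within 9 GB:
- scheduler+thumbnailer: memory 2+7=9, value 20+40=60
- scheduler+cache: memory 2+5=7, value 20+23=43
- thumbnailer: memory 7, value 40
Best: 60 rps.

60 rps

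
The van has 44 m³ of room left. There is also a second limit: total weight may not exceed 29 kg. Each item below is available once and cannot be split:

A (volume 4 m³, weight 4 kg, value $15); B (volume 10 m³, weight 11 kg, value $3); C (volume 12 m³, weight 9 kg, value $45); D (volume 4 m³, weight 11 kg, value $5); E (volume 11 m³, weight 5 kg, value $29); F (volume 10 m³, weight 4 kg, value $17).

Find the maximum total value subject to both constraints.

$106

Feasible sets respecting both limits:
- A+C+E+F: volume 37, weight 22, value 106
- C+D+E+F: volume 37, weight 29, value 96
- A+C+D+E: volume 31, weight 29, value 94
- B+C+E+F: volume 43, weight 29, value 94
Best: $106.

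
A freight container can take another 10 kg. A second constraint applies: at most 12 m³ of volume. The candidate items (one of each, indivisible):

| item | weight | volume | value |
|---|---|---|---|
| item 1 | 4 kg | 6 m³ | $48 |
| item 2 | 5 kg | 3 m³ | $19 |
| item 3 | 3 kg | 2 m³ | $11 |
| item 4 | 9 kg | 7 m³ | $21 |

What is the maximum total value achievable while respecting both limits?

$67

Feasible sets respecting both limits:
- item 1+item 2: weight 9, volume 9, value 67
- item 1+item 3: weight 7, volume 8, value 59
- item 1: weight 4, volume 6, value 48
- item 2+item 3: weight 8, volume 5, value 30
Best: $67.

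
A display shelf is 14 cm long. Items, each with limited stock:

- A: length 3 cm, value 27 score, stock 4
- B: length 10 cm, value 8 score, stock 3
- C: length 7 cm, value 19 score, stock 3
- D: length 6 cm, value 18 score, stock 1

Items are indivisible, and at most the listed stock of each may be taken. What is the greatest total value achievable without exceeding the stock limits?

Best selections within length 14 and stock limits:
- 4×A: length 12, value 108
- 3×A: length 9, value 81
- 2×A + 1×C: length 13, value 73
Best: 108 score.

108 score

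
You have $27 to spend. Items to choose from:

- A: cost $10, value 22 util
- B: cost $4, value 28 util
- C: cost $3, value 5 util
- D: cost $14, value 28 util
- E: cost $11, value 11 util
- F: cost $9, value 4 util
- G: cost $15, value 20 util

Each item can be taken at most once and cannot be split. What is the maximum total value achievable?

61 util

Check high-value combinations within $27:
- B+C+D: cost 4+3+14=21, value 28+5+28=61
- A+B+E: cost 10+4+11=25, value 22+28+11=61
- B+D+F: cost 4+14+9=27, value 28+28+4=60
- A+B+C+F: cost 10+4+3+9=26, value 22+28+5+4=59
- B+D: cost 4+14=18, value 28+28=56
Best: 61 util.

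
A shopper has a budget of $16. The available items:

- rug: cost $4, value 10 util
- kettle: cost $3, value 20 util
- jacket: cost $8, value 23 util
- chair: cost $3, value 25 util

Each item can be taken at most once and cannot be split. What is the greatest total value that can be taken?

68 util

Check high-value combinations within $16:
- kettle+jacket+chair: cost 3+8+3=14, value 20+23+25=68
- rug+jacket+chair: cost 4+8+3=15, value 10+23+25=58
- rug+kettle+chair: cost 4+3+3=10, value 10+20+25=55
- rug+kettle+jacket: cost 4+3+8=15, value 10+20+23=53
Best: 68 util.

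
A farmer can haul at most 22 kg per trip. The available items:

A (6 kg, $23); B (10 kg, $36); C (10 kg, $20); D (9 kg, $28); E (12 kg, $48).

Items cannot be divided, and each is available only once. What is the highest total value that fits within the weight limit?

$84

Check high-value combinations within 22 kg:
- B+E: weight 10+12=22, value 36+48=84
- D+E: weight 9+12=21, value 28+48=76
- A+E: weight 6+12=18, value 23+48=71
- C+E: weight 10+12=22, value 20+48=68
- B+D: weight 10+9=19, value 36+28=64
Best: $84.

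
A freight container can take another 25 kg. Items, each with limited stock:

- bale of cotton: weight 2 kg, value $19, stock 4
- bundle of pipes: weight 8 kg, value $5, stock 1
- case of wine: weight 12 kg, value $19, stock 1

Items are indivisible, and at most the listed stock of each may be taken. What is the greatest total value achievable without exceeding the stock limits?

Best selections within weight 25 and stock limits:
- 4×bale of cotton + 1×case of wine: weight 20, value 95
- 4×bale of cotton + 1×bundle of pipes: weight 16, value 81
- 4×bale of cotton: weight 8, value 76
Best: $95.

$95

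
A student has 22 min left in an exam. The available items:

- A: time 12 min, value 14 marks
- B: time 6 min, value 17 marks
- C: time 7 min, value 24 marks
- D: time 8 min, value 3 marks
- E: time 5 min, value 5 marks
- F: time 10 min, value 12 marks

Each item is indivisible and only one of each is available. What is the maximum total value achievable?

46 marks

Check high-value combinations within 22 min:
- B+C+E: time 6+7+5=18, value 17+24+5=46
- B+C+D: time 6+7+8=21, value 17+24+3=44
- B+C: time 6+7=13, value 17+24=41
- C+E+F: time 7+5+10=22, value 24+5+12=41
- A+C: time 12+7=19, value 14+24=38
Best: 46 marks.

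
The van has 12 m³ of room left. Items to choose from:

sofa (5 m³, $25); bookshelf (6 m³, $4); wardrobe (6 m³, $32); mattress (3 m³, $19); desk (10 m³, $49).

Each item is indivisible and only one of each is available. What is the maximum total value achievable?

$57

This is a 0/1 knapsack; check combinations near the capacity.
- sofa+wardrobe: volume 5+6=11, value 25+32=57
- wardrobe+mattress: volume 6+3=9, value 32+19=51
- desk: volume 10, value 49
Best: $57.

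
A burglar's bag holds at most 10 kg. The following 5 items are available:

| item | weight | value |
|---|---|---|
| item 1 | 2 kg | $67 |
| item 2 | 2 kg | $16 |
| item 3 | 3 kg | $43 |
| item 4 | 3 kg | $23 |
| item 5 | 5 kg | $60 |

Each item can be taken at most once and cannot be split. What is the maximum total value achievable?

This is a 0/1 knapsack; check combinations near the capacity.
- item 1+item 3+item 5: weight 2+3+5=10, value 67+43+60=170
- item 1+item 4+item 5: weight 2+3+5=10, value 67+23+60=150
- item 1+item 2+item 3+item 4: weight 2+2+3+3=10, value 67+16+43+23=149
Best: $170.

$170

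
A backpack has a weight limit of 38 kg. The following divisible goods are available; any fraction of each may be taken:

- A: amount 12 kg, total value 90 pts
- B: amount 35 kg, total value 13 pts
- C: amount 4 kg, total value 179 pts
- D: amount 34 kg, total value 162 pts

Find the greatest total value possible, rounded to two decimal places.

Take in order of value per unit:
- C (179/4 per unit): all 4 → value 179, running total 179.00
- A (90/12 per unit): all 12 → value 90, running total 269.00
- D (162/34 per unit): 22 of 34 → value 22×162/34 = 104.8235, running total 373.82
Total 373.82.

373.82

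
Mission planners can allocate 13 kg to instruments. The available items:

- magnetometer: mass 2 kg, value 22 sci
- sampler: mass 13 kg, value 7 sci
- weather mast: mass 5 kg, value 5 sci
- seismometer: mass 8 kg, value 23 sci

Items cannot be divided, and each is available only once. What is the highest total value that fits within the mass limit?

45 sci

This is a 0/1 knapsack; check combinations near the capacity.
- magnetometer+seismometer: mass 2+8=10, value 22+23=45
- weather mast+seismometer: mass 5+8=13, value 5+23=28
- magnetometer+weather mast: mass 2+5=7, value 22+5=27
Best: 45 sci.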